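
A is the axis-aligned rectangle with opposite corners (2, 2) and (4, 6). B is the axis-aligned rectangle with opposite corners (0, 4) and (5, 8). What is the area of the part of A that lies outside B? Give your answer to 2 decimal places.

|A∩B|: x∈[2,4], y∈[4,6] → 2·2 = 4.
|A| = 8.
|A ∖ B| = |A| − |A∩B| = 8 − 4 = 4.00.

4.00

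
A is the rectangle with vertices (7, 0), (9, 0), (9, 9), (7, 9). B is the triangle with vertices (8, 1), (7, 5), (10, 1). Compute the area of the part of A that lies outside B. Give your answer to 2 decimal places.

|A| = 18, |A∩B| = 3.3333.
|A ∖ B| = |A| − |A∩B| = 18 − 3.3333 = 14.67.

14.67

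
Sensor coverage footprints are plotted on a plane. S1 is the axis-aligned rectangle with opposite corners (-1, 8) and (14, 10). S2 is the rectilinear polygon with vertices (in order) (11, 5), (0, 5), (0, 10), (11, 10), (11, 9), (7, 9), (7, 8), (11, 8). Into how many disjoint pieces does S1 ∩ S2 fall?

S1 ∩ S2 is a single connected region.

1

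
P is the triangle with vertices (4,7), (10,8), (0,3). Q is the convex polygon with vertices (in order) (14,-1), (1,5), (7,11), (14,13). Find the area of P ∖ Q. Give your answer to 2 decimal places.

|P| = 10, |P∩Q| = 8.9221.
|P ∖ Q| = |P| − |P∩Q| = 10 − 8.9221 = 1.08.

1.08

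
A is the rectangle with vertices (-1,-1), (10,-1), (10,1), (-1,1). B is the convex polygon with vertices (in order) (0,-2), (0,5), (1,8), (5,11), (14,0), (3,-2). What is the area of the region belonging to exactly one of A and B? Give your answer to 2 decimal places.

93.41

|A| = 22, |B| = 111, |A∩B| = 19.7955.
|A △ B| = |A| + |B| − 2·|A∩B| = 22 + 111 − 39.5909 = 93.41.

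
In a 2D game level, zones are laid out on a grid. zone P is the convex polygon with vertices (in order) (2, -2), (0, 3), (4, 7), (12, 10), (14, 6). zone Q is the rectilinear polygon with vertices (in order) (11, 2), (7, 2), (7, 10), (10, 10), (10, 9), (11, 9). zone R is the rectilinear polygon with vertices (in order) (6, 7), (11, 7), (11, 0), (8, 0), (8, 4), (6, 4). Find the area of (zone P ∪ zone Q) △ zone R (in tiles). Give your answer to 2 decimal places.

|zone P ∪ zone Q| = 85.9375.
|(zone P ∪ zone Q) ∩ zone R| = 21.
|(zone P ∪ zone Q) △ zone R| = 85.9375 + 27 − 42 = 70.94.

70.94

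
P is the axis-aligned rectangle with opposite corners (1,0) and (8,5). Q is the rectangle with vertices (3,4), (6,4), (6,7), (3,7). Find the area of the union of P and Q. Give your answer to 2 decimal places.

41.00

By inclusion–exclusion:
Individual areas: |P| = 35, |Q| = 9.
|P∩Q|: x∈[3,6], y∈[4,5] → 3·1 = 3.
|P ∪ Q| = 44 − 3 = 41.00.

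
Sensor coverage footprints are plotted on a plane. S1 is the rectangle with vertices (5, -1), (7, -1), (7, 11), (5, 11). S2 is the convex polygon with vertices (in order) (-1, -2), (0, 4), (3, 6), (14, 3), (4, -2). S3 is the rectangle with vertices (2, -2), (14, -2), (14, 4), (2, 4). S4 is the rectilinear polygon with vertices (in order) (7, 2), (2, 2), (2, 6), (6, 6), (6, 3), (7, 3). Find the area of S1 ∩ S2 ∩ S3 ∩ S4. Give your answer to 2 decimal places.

3.00

The intersection is the polygon with vertices (5,4), (6,4), (6,3), (7,3), (7,2), (5,2).
By the shoelace formula its area is 3.00.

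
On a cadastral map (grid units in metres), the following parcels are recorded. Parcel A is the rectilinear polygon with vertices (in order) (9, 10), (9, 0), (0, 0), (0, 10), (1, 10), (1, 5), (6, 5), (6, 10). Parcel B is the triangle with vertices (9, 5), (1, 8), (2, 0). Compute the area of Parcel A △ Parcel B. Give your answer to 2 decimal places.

|Parcel A| = 65, |Parcel B| = 30.5, |Parcel A∩Parcel B| = 20.75.
|Parcel A △ Parcel B| = |Parcel A| + |Parcel B| − 2·|Parcel A∩Parcel B| = 65 + 30.5 − 41.5 = 54.00.

54.00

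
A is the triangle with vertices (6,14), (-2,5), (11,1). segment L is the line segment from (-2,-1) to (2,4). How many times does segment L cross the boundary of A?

The segment meets the boundary at (1.852,3.815).

1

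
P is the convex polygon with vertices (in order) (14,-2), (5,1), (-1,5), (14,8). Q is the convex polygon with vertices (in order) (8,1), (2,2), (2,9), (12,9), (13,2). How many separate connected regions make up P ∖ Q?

P ∖ Q splits into 2 disjoint pieces (area 26.2361, area 3.9).

2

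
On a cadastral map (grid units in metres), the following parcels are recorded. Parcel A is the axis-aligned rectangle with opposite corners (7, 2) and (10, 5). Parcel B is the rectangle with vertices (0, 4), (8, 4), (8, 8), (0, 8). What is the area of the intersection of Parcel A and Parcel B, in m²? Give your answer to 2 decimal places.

1.00

|Parcel A∩Parcel B|: x∈[7,8], y∈[4,5] → 1·1 = 1.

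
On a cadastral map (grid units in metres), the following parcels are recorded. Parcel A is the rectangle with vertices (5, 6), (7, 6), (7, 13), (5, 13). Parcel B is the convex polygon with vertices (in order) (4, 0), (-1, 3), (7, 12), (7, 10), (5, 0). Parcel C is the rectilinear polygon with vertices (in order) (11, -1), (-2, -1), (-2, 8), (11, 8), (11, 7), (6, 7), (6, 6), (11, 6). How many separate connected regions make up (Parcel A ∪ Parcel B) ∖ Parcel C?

2

(Parcel A ∪ Parcel B) ∖ Parcel C splits into 2 disjoint pieces (area 1, area 11.3611).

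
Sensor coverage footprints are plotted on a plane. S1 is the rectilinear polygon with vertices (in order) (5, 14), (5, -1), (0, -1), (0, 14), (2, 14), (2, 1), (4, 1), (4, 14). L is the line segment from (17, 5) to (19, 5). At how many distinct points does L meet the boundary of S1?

The segment lies entirely outside S1 and never meets its boundary.

0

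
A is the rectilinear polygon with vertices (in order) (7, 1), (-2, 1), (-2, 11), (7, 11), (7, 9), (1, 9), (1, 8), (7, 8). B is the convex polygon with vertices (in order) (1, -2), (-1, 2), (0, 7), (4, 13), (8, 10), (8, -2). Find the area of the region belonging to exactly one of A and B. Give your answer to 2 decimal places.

|A| = 84, |B| = 104.5, |A∩B| = 61.9583.
|A △ B| = |A| + |B| − 2·|A∩B| = 84 + 104.5 − 123.9167 = 64.58.

64.58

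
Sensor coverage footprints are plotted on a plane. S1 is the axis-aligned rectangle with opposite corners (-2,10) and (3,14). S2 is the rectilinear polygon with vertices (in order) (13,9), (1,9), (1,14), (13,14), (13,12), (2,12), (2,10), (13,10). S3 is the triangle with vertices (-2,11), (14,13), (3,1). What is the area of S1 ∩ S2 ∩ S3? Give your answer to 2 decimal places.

1.44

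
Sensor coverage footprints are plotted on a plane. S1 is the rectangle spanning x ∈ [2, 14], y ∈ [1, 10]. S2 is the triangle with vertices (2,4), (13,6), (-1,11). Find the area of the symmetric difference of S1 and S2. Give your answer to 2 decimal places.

84.29

|S1| = 108, |S2| = 41.5, |S1∩S2| = 32.6071.
|S1 △ S2| = |S1| + |S2| − 2·|S1∩S2| = 108 + 41.5 − 65.2143 = 84.29.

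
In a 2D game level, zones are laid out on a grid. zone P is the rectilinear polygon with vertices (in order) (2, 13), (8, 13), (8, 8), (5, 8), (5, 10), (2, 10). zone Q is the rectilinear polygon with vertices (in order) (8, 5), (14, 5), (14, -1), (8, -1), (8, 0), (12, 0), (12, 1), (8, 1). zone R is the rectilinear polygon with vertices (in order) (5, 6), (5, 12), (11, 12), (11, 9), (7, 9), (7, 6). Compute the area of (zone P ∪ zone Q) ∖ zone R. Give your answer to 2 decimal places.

|zone P ∪ zone Q| = 56.
|(zone P ∪ zone Q) ∩ zone R| = 11.
|(zone P ∪ zone Q) ∖ zone R| = 56 − 11 = 45.00.

45.00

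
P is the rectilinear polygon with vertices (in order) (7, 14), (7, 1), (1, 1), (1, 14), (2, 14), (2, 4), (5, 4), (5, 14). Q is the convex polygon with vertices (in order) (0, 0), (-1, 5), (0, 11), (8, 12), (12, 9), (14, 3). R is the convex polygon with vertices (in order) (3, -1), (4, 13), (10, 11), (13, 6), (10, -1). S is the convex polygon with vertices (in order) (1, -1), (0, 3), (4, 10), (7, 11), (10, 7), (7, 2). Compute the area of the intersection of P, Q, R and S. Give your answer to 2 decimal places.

The intersection is the polygon with vertices (3.143,1), (3.357,4), (5,4), (5,10.333), (7,11), (7,2), (5.25,1.125), (4.667,1).
By the shoelace formula its area is 23.56.

23.56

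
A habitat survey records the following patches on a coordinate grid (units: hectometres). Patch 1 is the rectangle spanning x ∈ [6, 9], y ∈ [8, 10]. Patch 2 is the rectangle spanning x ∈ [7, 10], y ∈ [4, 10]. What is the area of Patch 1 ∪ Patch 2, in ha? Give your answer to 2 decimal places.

By inclusion–exclusion:
Individual areas: |Patch 1| = 6, |Patch 2| = 18.
|Patch 1∩Patch 2|: x∈[7,9], y∈[8,10] → 2·2 = 4.
|Patch 1 ∪ Patch 2| = 24 − 4 = 20.00.

20.00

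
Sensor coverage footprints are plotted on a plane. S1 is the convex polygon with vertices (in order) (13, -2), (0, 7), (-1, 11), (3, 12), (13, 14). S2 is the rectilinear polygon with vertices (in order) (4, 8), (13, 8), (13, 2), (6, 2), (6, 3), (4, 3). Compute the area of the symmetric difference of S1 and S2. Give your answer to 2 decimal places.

|S1| = 134.5, |S2| = 52, |S1∩S2| = 50.3889.
|S1 △ S2| = |S1| + |S2| − 2·|S1∩S2| = 134.5 + 52 − 100.7778 = 85.72.

85.72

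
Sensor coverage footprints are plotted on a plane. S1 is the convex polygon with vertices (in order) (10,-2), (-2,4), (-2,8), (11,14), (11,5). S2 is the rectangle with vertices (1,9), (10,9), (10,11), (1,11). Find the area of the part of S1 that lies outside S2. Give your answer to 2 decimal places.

114.33

|S1| = 129.5, |S1∩S2| = 15.1731.
|S1 ∖ S2| = |S1| − |S1∩S2| = 129.5 − 15.1731 = 114.33.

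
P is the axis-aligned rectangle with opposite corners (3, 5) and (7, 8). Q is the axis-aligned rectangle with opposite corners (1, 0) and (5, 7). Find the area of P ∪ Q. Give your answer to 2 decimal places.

By inclusion–exclusion:
Individual areas: |P| = 12, |Q| = 28.
|P∩Q|: x∈[3,5], y∈[5,7] → 2·2 = 4.
|P ∪ Q| = 40 − 4 = 36.00.

36.00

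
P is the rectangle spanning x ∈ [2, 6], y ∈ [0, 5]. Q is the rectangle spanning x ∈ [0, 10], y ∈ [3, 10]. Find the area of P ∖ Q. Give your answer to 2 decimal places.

|P∩Q|: x∈[2,6], y∈[3,5] → 4·2 = 8.
|P| = 20.
|P ∖ Q| = |P| − |P∩Q| = 20 − 8 = 12.00.

12.00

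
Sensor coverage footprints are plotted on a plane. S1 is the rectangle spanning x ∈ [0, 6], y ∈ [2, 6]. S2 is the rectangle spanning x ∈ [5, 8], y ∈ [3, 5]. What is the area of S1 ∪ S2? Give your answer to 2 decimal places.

28.00

By inclusion–exclusion:
Individual areas: |S1| = 24, |S2| = 6.
|S1∩S2|: x∈[5,6], y∈[3,5] → 1·2 = 2.
|S1 ∪ S2| = 30 − 2 = 28.00.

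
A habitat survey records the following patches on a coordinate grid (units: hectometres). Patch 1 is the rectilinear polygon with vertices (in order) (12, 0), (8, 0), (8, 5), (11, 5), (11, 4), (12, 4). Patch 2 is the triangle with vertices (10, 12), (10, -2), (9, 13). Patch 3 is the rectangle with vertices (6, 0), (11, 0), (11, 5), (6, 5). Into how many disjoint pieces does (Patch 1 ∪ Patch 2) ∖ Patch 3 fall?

(Patch 1 ∪ Patch 2) ∖ Patch 3 splits into 3 disjoint pieces (area 0.1333, area 5.3667, area 4).

3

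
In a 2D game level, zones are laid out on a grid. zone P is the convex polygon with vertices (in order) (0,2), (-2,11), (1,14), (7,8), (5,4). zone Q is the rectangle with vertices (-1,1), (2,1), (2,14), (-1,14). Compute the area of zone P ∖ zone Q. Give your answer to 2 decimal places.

33.05

|zone P| = 63.5, |zone P∩zone Q| = 30.45.
|zone P ∖ zone Q| = |zone P| − |zone P∩zone Q| = 63.5 − 30.45 = 33.05.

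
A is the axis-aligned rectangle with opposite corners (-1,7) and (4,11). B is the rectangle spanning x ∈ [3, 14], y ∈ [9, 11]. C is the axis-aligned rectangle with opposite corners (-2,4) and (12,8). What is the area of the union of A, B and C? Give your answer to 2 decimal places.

91.00

By inclusion–exclusion:
Individual areas: |A| = 20, |B| = 22, |C| = 56.
|A∩B|: x∈[3,4], y∈[9,11] → 1·2 = 2.
|A∩C|: x∈[-1,4], y∈[7,8] → 5·1 = 5.
|B∩C| = 0 (no overlap).
|A∩B∩C| = 0.
|A ∪ B ∪ C| = 98 − 7 + 0 = 91.00.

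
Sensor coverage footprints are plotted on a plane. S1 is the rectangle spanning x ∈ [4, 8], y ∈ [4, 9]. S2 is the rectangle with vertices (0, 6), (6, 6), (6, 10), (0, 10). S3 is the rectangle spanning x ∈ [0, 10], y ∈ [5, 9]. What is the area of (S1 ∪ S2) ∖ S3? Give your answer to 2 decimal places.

10.00

|S1 ∪ S2| = 38.
|(S1 ∪ S2) ∩ S3| = 28.
|(S1 ∪ S2) ∖ S3| = 38 − 28 = 10.00.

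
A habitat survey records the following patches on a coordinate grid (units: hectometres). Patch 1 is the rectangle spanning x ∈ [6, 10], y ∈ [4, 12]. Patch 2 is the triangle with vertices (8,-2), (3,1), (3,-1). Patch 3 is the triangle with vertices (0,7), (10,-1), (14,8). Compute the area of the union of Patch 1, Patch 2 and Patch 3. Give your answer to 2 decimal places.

83.71

By inclusion–exclusion:
Individual areas: |Patch 1| = 32, |Patch 2| = 5, |Patch 3| = 61.
|Patch 1∩Patch 2| = 0.
|Patch 1∩Patch 3| = 14.2857.
|Patch 2∩Patch 3| = 0.
|Patch 1∩Patch 2∩Patch 3| = 0.
|Patch 1 ∪ Patch 2 ∪ Patch 3| = 98 − 14.2857 + 0 = 83.71.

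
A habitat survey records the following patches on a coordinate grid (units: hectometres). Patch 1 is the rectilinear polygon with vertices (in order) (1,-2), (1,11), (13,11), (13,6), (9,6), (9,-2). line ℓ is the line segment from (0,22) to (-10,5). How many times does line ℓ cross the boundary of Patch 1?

0

The segment lies entirely outside Patch 1 and never meets its boundary.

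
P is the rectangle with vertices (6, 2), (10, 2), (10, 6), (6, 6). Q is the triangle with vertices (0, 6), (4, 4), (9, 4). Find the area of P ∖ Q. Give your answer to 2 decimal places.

15.00

|P| = 16, |P∩Q| = 1.
|P ∖ Q| = |P| − |P∩Q| = 16 − 1 = 15.00.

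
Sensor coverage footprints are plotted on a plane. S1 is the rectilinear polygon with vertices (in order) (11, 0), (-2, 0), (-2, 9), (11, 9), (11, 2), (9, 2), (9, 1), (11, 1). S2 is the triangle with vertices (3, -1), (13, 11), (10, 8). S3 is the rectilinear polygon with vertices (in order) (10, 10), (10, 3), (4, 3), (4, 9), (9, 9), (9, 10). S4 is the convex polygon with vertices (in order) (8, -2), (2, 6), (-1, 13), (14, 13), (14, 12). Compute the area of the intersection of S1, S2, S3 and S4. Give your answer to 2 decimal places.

The intersection is the polygon with vertices (10,7.4), (6.333,3), (6.111,3), (10,8).
By the shoelace formula its area is 1.66.

1.66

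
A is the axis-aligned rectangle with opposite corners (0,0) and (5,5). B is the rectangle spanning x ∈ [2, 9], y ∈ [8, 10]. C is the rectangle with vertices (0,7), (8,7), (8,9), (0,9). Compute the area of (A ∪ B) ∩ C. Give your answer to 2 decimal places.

6.00

The region (A ∪ B) ∩ C is the polygon with vertices (2,8), (2,9), (8,9), (8,8).
By the shoelace formula its area is 6.00.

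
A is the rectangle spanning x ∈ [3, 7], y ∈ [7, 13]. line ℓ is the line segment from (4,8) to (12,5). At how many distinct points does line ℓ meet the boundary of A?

1

The segment meets the boundary at (6.667,7).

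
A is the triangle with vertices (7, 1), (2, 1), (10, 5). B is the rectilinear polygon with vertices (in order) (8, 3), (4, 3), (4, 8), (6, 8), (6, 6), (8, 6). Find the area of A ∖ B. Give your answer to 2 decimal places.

|A| = 10, |A∩B| = 1.
|A ∖ B| = |A| − |A∩B| = 10 − 1 = 9.00.

9.00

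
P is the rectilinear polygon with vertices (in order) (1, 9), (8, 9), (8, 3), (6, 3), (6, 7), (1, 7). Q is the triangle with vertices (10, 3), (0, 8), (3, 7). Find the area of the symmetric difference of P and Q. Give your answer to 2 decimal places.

22.81

|P| = 22, |Q| = 2.5, |P∩Q| = 0.8452.
|P △ Q| = |P| + |Q| − 2·|P∩Q| = 22 + 2.5 − 1.6905 = 22.81.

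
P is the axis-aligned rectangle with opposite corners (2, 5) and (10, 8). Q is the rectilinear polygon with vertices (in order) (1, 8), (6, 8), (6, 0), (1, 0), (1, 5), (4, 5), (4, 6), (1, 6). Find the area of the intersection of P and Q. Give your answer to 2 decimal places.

10.00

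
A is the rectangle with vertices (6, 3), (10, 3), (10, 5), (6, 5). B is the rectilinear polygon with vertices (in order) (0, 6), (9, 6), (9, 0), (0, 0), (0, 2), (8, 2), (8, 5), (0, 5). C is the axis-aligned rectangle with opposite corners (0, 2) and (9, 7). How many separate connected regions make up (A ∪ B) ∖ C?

2

(A ∪ B) ∖ C splits into 2 disjoint pieces (area 2, area 18).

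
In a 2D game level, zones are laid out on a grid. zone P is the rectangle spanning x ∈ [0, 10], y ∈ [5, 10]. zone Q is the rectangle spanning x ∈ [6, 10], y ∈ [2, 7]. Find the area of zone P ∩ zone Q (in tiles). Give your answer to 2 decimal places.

8.00

|zone P∩zone Q|: x∈[6,10], y∈[5,7] → 4·2 = 8.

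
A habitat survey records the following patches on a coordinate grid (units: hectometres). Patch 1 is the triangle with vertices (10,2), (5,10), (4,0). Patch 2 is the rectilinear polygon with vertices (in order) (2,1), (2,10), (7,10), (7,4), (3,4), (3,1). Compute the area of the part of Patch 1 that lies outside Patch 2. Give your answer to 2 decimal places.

18.40

|Patch 1| = 29, |Patch 1∩Patch 2| = 10.6.
|Patch 1 ∖ Patch 2| = |Patch 1| − |Patch 1∩Patch 2| = 29 − 10.6 = 18.40.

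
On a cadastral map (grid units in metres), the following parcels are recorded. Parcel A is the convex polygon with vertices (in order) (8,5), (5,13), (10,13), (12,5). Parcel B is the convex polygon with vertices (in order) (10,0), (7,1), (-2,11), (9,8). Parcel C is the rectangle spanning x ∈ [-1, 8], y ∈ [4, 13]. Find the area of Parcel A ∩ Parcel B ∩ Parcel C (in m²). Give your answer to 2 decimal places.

2.24

The intersection is the polygon with vertices (8,8.273), (8,5), (6.633,8.646).
By the shoelace formula its area is 2.24.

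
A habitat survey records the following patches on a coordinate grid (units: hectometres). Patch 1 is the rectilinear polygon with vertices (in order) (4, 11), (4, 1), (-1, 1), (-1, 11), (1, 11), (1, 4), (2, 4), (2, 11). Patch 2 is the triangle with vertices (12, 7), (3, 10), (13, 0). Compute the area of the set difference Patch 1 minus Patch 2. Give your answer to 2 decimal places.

|Patch 1| = 43, |Patch 1∩Patch 2| = 0.3333.
|Patch 1 ∖ Patch 2| = |Patch 1| − |Patch 1∩Patch 2| = 43 − 0.3333 = 42.67.

42.67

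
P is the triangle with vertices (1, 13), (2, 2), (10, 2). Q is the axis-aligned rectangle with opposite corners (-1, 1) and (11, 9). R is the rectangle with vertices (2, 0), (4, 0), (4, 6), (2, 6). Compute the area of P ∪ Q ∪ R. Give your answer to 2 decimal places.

By inclusion–exclusion:
Individual areas: |P| = 44, |Q| = 96, |R| = 12.
|P∩Q| = 38.1818.
|P∩R| = 8.
|Q∩R|: x∈[2,4], y∈[1,6] → 2·5 = 10.
|P∩Q∩R| = 8.
|P ∪ Q ∪ R| = 152 − 56.1818 + 8 = 103.82.

103.82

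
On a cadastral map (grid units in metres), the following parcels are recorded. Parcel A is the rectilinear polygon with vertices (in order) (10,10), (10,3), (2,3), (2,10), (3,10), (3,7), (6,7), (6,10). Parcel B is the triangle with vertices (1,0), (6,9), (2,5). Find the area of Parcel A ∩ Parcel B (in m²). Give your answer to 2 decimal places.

5.11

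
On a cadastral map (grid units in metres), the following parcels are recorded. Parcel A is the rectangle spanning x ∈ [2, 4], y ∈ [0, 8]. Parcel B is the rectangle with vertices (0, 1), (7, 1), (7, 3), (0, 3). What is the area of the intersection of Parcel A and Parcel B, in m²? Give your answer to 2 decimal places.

|Parcel A∩Parcel B|: x∈[2,4], y∈[1,3] → 2·2 = 4.

4.00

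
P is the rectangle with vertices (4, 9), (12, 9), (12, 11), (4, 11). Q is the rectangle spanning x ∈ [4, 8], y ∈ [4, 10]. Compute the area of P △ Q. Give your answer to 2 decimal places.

|P∩Q|: x∈[4,8], y∈[9,10] → 4·1 = 4.
|P △ Q| = |P| + |Q| − 2·|P∩Q| = 16 + 24 − 8 = 32.00.

32.00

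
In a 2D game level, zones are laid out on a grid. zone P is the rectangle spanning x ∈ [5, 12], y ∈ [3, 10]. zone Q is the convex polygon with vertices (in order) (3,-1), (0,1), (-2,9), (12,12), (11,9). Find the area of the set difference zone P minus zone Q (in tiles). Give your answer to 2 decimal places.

21.23

|zone P| = 49, |zone P∩zone Q| = 27.7667.
|zone P ∖ zone Q| = |zone P| − |zone P∩zone Q| = 49 − 27.7667 = 21.23.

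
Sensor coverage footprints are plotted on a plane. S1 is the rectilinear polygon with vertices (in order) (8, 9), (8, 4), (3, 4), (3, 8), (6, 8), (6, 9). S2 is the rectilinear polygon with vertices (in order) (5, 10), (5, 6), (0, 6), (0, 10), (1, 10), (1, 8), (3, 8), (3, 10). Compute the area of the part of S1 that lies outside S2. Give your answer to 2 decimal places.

|S1| = 22, |S1∩S2| = 4.
|S1 ∖ S2| = |S1| − |S1∩S2| = 22 − 4 = 18.00.

18.00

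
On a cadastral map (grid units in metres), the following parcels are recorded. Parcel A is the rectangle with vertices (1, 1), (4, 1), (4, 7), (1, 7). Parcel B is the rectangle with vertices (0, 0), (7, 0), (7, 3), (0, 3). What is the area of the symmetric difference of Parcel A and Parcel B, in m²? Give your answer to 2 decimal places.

27.00

|Parcel A∩Parcel B|: x∈[1,4], y∈[1,3] → 3·2 = 6.
|Parcel A △ Parcel B| = |Parcel A| + |Parcel B| − 2·|Parcel A∩Parcel B| = 18 + 21 − 12 = 27.00.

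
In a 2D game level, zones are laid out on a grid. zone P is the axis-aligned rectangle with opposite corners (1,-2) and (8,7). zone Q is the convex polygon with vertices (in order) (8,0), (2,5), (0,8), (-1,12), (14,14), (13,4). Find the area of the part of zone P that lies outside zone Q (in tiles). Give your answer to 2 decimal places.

34.75

|zone P| = 63, |zone P∩zone Q| = 28.25.
|zone P ∖ zone Q| = |zone P| − |zone P∩zone Q| = 63 − 28.25 = 34.75.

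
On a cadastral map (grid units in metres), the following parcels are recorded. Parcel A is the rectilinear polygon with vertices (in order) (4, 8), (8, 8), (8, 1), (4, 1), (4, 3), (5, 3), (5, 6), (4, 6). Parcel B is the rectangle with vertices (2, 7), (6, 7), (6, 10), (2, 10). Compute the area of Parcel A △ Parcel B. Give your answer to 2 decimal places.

|Parcel A| = 25, |Parcel B| = 12, |Parcel A∩Parcel B| = 2.
|Parcel A △ Parcel B| = |Parcel A| + |Parcel B| − 2·|Parcel A∩Parcel B| = 25 + 12 − 4 = 33.00.

33.00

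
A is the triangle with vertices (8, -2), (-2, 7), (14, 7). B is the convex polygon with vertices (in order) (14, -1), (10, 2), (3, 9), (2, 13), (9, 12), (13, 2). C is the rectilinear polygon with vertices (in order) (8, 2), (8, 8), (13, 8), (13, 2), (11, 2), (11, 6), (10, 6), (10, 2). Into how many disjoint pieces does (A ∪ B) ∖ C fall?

(A ∪ B) ∖ C splits into 2 disjoint pieces (area 93.4222, area 0.75).

2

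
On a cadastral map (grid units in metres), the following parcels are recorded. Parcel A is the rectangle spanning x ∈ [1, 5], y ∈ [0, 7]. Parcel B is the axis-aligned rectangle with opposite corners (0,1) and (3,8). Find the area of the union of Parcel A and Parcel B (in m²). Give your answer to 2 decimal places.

By inclusion–exclusion:
Individual areas: |Parcel A| = 28, |Parcel B| = 21.
|Parcel A∩Parcel B|: x∈[1,3], y∈[1,7] → 2·6 = 12.
|Parcel A ∪ Parcel B| = 49 − 12 = 37.00.

37.00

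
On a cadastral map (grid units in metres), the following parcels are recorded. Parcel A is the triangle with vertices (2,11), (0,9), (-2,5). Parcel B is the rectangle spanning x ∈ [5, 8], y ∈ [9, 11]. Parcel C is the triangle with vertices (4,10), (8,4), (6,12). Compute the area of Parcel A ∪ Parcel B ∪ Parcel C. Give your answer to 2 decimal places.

By inclusion–exclusion:
Individual areas: |Parcel A| = 2, |Parcel B| = 6, |Parcel C| = 10.
|Parcel A∩Parcel B| = 0.
|Parcel A∩Parcel C| = 0.
|Parcel B∩Parcel C| = 3.
|Parcel A∩Parcel B∩Parcel C| = 0.
|Parcel A ∪ Parcel B ∪ Parcel C| = 18 − 3 + 0 = 15.00.

15.00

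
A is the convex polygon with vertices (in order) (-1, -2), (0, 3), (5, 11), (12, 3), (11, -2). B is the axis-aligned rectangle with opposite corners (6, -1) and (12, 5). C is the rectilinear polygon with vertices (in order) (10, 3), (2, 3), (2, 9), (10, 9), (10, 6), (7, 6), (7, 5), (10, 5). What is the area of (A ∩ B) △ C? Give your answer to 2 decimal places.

|A ∩ B| = 32.65.
|(A ∩ B) ∩ C| = 8.
|(A ∩ B) △ C| = 32.65 + 45 − 16 = 61.65.

61.65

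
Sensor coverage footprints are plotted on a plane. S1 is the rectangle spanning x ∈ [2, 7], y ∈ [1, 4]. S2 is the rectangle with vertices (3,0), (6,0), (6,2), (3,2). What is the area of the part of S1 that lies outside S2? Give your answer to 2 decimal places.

|S1∩S2|: x∈[3,6], y∈[1,2] → 3·1 = 3.
|S1| = 15.
|S1 ∖ S2| = |S1| − |S1∩S2| = 15 − 3 = 12.00.

12.00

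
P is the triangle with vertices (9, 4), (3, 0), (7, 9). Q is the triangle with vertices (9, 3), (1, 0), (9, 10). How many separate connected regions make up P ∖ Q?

2

P ∖ Q splits into 2 disjoint pieces (area 0.8143, area 1.425).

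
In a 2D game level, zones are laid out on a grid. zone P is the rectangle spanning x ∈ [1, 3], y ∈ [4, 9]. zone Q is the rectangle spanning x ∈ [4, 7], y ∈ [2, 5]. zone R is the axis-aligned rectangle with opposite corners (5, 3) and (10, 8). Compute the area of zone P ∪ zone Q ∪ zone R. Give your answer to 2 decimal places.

By inclusion–exclusion:
Individual areas: |zone P| = 10, |zone Q| = 9, |zone R| = 25.
|zone P∩zone Q| = 0 (no overlap).
|zone P∩zone R| = 0 (no overlap).
|zone Q∩zone R|: x∈[5,7], y∈[3,5] → 2·2 = 4.
|zone P∩zone Q∩zone R| = 0.
|zone P ∪ zone Q ∪ zone R| = 44 − 4 + 0 = 40.00.

40.00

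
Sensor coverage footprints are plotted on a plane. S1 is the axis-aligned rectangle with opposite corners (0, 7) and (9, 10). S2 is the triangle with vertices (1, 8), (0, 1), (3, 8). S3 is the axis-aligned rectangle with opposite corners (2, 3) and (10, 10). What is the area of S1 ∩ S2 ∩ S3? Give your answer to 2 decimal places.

0.79

The intersection is the polygon with vertices (3,8), (2.571,7), (2,7), (2,8).
By the shoelace formula its area is 0.79.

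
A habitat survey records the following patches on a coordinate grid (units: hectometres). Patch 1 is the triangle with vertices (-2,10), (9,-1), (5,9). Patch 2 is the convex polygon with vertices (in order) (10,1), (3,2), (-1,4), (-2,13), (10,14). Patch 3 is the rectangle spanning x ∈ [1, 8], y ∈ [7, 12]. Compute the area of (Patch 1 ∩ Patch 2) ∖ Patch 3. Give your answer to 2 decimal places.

|Patch 1 ∩ Patch 2| = 31.241.
|(Patch 1 ∩ Patch 2) ∩ Patch 3| = 9.9429.
|(Patch 1 ∩ Patch 2) ∖ Patch 3| = 31.241 − 9.9429 = 21.30.

21.30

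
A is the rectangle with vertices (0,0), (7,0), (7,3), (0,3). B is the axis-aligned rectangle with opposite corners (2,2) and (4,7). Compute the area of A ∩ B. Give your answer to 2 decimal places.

2.00

|A∩B|: x∈[2,4], y∈[2,3] → 2·1 = 2.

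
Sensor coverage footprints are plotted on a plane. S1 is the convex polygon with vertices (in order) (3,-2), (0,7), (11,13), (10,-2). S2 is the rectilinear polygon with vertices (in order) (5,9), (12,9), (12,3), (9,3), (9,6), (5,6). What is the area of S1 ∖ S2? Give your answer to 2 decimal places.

89.80

|S1| = 111, |S1∩S2| = 21.2.
|S1 ∖ S2| = |S1| − |S1∩S2| = 111 − 21.2 = 89.80.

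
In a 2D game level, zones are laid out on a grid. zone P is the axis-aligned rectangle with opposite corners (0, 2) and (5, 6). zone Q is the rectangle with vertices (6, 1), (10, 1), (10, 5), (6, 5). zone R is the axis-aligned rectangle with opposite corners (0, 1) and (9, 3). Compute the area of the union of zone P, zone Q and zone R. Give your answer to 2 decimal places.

By inclusion–exclusion:
Individual areas: |zone P| = 20, |zone Q| = 16, |zone R| = 18.
|zone P∩zone Q| = 0 (no overlap).
|zone P∩zone R|: x∈[0,5], y∈[2,3] → 5·1 = 5.
|zone Q∩zone R|: x∈[6,9], y∈[1,3] → 3·2 = 6.
|zone P∩zone Q∩zone R| = 0.
|zone P ∪ zone Q ∪ zone R| = 54 − 11 + 0 = 43.00.

43.00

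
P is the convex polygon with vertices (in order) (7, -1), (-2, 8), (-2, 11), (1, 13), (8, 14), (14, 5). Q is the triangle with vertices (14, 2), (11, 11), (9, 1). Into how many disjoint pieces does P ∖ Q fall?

2

P ∖ Q splits into 2 disjoint pieces (area 122.7709, area 1.8333).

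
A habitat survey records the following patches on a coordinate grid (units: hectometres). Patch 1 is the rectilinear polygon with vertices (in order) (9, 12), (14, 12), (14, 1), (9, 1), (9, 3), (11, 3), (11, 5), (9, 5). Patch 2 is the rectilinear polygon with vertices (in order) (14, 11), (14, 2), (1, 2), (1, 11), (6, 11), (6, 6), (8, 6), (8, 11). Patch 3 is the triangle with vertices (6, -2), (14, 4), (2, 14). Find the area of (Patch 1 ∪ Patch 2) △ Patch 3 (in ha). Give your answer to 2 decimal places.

86.88

|Patch 1 ∪ Patch 2| = 117.
|(Patch 1 ∪ Patch 2) ∩ Patch 3| = 53.0583.
|(Patch 1 ∪ Patch 2) △ Patch 3| = 117 + 76 − 106.1167 = 86.88.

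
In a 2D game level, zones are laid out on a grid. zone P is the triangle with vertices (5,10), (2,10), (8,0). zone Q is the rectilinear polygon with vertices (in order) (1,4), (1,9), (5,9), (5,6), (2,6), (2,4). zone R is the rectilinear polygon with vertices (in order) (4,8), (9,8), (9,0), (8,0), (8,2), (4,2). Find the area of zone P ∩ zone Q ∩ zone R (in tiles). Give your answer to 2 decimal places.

The intersection is the polygon with vertices (5,6), (4.4,6), (4,6.667), (4,8), (5,8).
By the shoelace formula its area is 1.87.

1.87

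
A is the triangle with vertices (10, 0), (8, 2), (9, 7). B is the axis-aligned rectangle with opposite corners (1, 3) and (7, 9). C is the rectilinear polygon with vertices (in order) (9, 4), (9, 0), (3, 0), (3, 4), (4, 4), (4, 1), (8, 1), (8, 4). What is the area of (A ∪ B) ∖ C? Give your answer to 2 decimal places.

|A ∪ B| = 42.
|(A ∪ B) ∩ C| = 3.1.
|(A ∪ B) ∖ C| = 42 − 3.1 = 38.90.

38.90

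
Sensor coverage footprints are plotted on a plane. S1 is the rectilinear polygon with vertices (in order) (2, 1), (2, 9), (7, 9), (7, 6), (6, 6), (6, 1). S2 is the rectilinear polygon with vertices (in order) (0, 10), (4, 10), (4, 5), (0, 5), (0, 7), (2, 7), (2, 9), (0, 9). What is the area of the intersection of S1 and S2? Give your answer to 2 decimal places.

8.00

The intersection is the polygon with vertices (2,7), (2,9), (4,9), (4,5), (2,5).
By the shoelace formula its area is 8.00.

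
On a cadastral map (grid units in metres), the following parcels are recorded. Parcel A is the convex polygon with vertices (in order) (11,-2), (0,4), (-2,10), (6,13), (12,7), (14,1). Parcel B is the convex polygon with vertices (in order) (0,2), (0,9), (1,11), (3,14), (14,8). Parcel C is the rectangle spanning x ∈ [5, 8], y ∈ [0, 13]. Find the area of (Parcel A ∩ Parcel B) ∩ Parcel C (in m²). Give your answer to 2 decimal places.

21.79

The region (Parcel A ∩ Parcel B) ∩ Parcel C is the polygon with vertices (5.309,12.741), (7.4,11.6), (8,11), (8,5.429), (5,4.143), (5,12.625).
By the shoelace formula its area is 21.79.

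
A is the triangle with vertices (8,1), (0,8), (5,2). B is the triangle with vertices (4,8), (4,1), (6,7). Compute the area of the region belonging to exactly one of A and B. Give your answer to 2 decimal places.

11.49

|A| = 6.5, |B| = 7, |A∩B| = 1.0045.
|A △ B| = |A| + |B| − 2·|A∩B| = 6.5 + 7 − 2.0089 = 11.49.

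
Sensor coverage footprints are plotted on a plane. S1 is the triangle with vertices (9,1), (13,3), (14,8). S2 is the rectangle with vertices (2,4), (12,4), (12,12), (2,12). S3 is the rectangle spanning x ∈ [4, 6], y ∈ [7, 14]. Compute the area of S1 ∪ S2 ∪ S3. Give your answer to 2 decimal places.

92.49

By inclusion–exclusion:
Individual areas: |S1| = 9, |S2| = 80, |S3| = 14.
|S1∩S2| = 0.5143.
|S1∩S3| = 0.
|S2∩S3|: x∈[4,6], y∈[7,12] → 2·5 = 10.
|S1∩S2∩S3| = 0.
|S1 ∪ S2 ∪ S3| = 103 − 10.5143 + 0 = 92.49.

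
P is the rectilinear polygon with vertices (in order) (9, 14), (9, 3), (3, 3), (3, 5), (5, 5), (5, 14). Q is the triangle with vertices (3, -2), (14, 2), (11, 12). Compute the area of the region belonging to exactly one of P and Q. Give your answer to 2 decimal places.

91.71

|P| = 48, |Q| = 61, |P∩Q| = 8.6429.
|P △ Q| = |P| + |Q| − 2·|P∩Q| = 48 + 61 − 17.2857 = 91.71.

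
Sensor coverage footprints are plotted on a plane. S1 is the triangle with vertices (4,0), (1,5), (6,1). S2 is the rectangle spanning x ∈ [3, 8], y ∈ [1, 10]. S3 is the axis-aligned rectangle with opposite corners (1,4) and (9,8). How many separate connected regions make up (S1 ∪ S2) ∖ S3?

(S1 ∪ S2) ∖ S3 splits into 2 disjoint pieces (area 17.7083, area 10).

2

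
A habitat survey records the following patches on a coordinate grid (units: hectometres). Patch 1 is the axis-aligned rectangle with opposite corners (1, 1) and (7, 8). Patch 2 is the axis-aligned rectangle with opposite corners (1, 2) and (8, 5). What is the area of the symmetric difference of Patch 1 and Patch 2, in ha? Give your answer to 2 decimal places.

27.00

|Patch 1∩Patch 2|: x∈[1,7], y∈[2,5] → 6·3 = 18.
|Patch 1 △ Patch 2| = |Patch 1| + |Patch 2| − 2·|Patch 1∩Patch 2| = 42 + 21 − 36 = 27.00.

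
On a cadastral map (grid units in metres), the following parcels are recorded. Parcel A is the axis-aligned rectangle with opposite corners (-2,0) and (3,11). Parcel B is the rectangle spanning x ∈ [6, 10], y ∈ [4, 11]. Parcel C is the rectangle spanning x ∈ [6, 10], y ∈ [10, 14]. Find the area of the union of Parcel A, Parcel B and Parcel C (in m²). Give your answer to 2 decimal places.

95.00

By inclusion–exclusion:
Individual areas: |Parcel A| = 55, |Parcel B| = 28, |Parcel C| = 16.
|Parcel A∩Parcel B| = 0 (no overlap).
|Parcel A∩Parcel C| = 0 (no overlap).
|Parcel B∩Parcel C|: x∈[6,10], y∈[10,11] → 4·1 = 4.
|Parcel A∩Parcel B∩Parcel C| = 0.
|Parcel A ∪ Parcel B ∪ Parcel C| = 99 − 4 + 0 = 95.00.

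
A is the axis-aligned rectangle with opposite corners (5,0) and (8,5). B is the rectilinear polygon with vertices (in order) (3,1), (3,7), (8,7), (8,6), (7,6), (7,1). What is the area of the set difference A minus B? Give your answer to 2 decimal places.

|A| = 15, |A∩B| = 8.
|A ∖ B| = |A| − |A∩B| = 15 − 8 = 7.00.

7.00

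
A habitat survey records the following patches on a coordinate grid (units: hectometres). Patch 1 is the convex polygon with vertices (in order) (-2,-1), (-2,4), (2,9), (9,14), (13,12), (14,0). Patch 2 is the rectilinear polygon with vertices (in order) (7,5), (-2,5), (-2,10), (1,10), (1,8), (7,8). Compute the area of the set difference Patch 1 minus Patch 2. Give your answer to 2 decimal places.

151.50

|Patch 1| = 172.5, |Patch 1∩Patch 2| = 21.
|Patch 1 ∖ Patch 2| = |Patch 1| − |Patch 1∩Patch 2| = 172.5 − 21 = 151.50.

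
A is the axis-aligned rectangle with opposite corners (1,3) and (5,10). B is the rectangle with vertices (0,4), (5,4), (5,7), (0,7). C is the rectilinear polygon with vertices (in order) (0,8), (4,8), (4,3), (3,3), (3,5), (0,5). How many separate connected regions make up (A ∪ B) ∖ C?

2

(A ∪ B) ∖ C splits into 2 disjoint pieces (area 13, area 5).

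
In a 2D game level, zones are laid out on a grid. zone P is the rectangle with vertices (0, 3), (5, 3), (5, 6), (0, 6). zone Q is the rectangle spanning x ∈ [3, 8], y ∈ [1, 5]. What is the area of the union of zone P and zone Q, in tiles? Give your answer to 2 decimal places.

By inclusion–exclusion:
Individual areas: |zone P| = 15, |zone Q| = 20.
|zone P∩zone Q|: x∈[3,5], y∈[3,5] → 2·2 = 4.
|zone P ∪ zone Q| = 35 − 4 = 31.00.

31.00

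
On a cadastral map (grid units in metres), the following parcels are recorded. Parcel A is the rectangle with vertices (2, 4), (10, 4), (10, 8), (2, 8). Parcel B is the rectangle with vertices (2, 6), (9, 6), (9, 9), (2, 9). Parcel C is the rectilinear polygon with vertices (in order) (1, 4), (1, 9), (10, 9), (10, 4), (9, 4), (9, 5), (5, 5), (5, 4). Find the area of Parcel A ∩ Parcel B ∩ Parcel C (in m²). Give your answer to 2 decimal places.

The intersection is the polygon with vertices (9,6), (2,6), (2,8), (9,8).
By the shoelace formula its area is 14.00.

14.00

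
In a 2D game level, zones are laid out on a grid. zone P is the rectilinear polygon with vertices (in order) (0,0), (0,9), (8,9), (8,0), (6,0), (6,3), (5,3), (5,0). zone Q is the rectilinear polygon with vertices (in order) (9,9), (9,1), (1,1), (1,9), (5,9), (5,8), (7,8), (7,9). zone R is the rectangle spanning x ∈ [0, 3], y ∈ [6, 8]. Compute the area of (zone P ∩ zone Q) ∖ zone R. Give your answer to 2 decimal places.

48.00

|zone P ∩ zone Q| = 52.
|(zone P ∩ zone Q) ∩ zone R| = 4.
|(zone P ∩ zone Q) ∖ zone R| = 52 − 4 = 48.00.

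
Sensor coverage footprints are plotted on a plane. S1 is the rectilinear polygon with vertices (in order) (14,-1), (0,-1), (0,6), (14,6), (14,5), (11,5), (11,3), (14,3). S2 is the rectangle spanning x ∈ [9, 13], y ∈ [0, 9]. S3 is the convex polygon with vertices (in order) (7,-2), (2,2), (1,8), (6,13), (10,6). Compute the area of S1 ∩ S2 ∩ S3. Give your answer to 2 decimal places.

1.33

The intersection is the polygon with vertices (9,6), (10,6), (9,3.333).
By the shoelace formula its area is 1.33.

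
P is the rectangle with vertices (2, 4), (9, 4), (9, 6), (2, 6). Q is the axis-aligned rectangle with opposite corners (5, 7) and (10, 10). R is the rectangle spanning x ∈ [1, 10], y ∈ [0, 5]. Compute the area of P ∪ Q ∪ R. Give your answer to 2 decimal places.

By inclusion–exclusion:
Individual areas: |P| = 14, |Q| = 15, |R| = 45.
|P∩Q| = 0 (no overlap).
|P∩R|: x∈[2,9], y∈[4,5] → 7·1 = 7.
|Q∩R| = 0 (no overlap).
|P∩Q∩R| = 0.
|P ∪ Q ∪ R| = 74 − 7 + 0 = 67.00.

67.00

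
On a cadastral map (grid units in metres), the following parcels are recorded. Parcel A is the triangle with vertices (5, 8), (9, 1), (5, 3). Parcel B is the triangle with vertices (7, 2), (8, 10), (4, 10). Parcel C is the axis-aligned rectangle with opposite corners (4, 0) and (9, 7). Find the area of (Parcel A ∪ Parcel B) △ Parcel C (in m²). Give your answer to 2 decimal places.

32.03

|Parcel A ∪ Parcel B| = 22.5128.
|(Parcel A ∪ Parcel B) ∩ Parcel C| = 12.742.
|(Parcel A ∪ Parcel B) △ Parcel C| = 22.5128 + 35 − 25.484 = 32.03.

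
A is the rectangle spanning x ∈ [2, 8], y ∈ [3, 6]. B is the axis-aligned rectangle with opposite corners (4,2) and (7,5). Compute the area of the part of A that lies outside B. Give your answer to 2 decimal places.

|A∩B|: x∈[4,7], y∈[3,5] → 3·2 = 6.
|A| = 18.
|A ∖ B| = |A| − |A∩B| = 18 − 6 = 12.00.

12.00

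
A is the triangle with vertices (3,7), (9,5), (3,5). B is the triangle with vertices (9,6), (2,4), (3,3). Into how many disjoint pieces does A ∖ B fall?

2

A ∖ B splits into 2 disjoint pieces (area 5.0577, area 0.4).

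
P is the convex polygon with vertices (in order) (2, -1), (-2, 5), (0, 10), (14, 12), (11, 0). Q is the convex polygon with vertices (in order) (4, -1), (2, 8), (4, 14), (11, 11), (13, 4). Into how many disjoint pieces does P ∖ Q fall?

P ∖ Q splits into 3 disjoint pieces (area 36.9831, area 9.5762, area 10.6004).

3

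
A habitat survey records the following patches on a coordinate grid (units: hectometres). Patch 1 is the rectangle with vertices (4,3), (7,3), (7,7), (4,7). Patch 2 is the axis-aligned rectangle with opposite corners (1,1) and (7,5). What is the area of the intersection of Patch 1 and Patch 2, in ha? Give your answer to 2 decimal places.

|Patch 1∩Patch 2|: x∈[4,7], y∈[3,5] → 3·2 = 6.

6.00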